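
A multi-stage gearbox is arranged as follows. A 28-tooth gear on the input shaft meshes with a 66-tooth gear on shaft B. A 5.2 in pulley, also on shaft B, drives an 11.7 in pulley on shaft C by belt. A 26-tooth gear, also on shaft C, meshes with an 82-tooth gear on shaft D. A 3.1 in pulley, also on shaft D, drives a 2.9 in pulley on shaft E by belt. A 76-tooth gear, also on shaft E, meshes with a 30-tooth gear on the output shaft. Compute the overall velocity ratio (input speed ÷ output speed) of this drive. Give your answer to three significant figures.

Each stage contributes driven/driver: gear mesh 66/28 = 2.3571, belt 11.7/5.2 = 2.25, gear mesh 82/26 = 3.1538, belt 2.9/3.1 = 0.93548, gear mesh 30/76 = 0.39474.
Overall: 2.3571 × 2.25 × 3.1538 × 0.93548 × 0.39474 = 6.1766.

6.18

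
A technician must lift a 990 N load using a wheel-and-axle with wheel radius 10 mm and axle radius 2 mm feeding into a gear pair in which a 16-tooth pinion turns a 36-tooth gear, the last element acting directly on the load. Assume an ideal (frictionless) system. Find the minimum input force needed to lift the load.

88 N

Wheel-and-axle MA = R/r = 10/2 = 5.
Gear pair MA = 36/16 = 2.25.
Combined ideal MA = 5 × 2.25 = 11.25.
Effort = load / MA = 990 / 11.25 = 88 N.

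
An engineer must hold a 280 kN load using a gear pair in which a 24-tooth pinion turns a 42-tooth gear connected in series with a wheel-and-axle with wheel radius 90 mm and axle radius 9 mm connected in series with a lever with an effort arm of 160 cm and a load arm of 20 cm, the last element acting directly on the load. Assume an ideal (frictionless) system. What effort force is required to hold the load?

Gear pair MA = 42/24 = 1.75.
Wheel-and-axle MA = R/r = 90/9 = 10.
Lever MA = effort arm / load arm = 160/20 = 8.
Combined ideal MA = 1.75 × 10 × 8 = 140.
Effort = load / MA = 280 / 140 = 2 kN.

2 kN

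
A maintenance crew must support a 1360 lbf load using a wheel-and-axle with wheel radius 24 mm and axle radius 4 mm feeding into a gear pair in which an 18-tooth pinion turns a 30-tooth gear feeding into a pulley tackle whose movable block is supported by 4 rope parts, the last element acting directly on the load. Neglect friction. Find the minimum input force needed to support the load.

34 lbf

Wheel-and-axle MA = R/r = 24/4 = 6.
Gear pair MA = 30/18 = 1.6667.
Block-and-tackle MA = number of supporting rope parts = 4.
Combined ideal MA = 6 × 1.6667 × 4 = 40.
Effort = load / MA = 1360 / 40 = 34 lbf.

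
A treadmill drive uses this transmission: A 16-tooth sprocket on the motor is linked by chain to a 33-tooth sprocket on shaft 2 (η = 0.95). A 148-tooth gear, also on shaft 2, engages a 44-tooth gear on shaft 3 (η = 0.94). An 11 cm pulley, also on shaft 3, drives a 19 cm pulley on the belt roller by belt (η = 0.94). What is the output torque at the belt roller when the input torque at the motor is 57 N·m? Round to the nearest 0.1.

50.7 N·m

After the chain (33/16): 57 × 2.0625 × 0.95 = 111.68 N·m
After the gear mesh (44/148): 111.68 × 0.2973 × 0.94 = 31.211 N·m
After the belt (19/11): 31.211 × 1.7273 × 0.94 = 50.676 N·m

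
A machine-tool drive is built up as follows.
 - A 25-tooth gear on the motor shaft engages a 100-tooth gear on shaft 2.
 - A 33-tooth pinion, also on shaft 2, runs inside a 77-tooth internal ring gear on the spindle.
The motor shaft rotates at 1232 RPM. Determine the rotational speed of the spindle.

132 RPM

Gear mesh: ratio = 100/25 = 4, so shaft 2 turns at 1232 / 4 = 308 RPM.
Internal gear: ratio = 77/33 = 2.3333, so the spindle turns at 308 / 2.3333 = 132 RPM.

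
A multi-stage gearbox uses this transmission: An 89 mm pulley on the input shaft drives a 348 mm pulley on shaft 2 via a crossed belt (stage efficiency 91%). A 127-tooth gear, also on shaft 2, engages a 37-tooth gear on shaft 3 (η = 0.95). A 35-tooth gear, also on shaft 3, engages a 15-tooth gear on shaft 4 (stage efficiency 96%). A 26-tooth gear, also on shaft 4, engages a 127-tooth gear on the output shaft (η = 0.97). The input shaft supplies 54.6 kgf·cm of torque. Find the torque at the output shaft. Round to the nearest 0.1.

104.8 kgf·cm

belt 348/89 = 3.9101 → τ = 54.6·3.9101·0.91 = 194.28 kgf·cm
gear mesh 37/127 = 0.29134 → τ = 194.28·0.29134·0.95 = 53.771 kgf·cm
gear mesh 15/35 = 0.42857 → τ = 53.771·0.42857·0.96 = 22.123 kgf·cm
gear mesh 127/26 = 4.8846 → τ = 22.123·4.8846·0.97 = 104.82 kgf·cm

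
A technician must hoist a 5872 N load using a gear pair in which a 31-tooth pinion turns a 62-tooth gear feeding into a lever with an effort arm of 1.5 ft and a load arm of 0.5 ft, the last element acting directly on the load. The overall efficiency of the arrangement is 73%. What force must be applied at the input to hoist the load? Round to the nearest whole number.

1341 N

Gear pair MA = 62/31 = 2.
Lever MA = effort arm / load arm = 1.5/0.5 = 3.
Combined ideal MA = 2 × 3 = 6.
Actual MA = 6 × 0.73 = 4.38.
Effort = load / actual MA = 5872 / 4.38 = 1340.6 N.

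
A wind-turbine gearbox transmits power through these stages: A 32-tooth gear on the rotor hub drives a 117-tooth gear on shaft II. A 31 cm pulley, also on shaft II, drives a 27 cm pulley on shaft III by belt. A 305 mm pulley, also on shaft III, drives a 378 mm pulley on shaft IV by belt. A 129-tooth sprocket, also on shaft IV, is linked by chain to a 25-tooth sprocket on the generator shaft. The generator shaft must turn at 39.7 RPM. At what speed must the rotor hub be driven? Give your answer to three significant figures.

Overall ratio R = 3.6562 × 0.87097 × 1.2393 × 0.1938 = 0.76486.
Required input speed = output speed × R = 39.7 × 0.76486 = 30.365 RPM.

30.4 RPM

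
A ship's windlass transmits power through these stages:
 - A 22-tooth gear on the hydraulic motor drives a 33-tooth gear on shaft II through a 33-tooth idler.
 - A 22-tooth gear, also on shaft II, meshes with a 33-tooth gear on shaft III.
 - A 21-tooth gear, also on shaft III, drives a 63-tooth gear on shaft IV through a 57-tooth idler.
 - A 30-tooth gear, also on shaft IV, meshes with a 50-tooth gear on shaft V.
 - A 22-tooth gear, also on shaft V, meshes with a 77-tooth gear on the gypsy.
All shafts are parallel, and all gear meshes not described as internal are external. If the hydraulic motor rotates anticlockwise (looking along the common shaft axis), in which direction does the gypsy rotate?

the hydraulic motor → shaft II: driver → idler → driven is 2 external meshes, 2 reversals → CCW.
shaft II → shaft III: external mesh, 1 reversal → CW.
shaft III → shaft IV: driver → idler → driven is 2 external meshes, 2 reversals → CW.
shaft IV → shaft V: external mesh, 1 reversal → CCW.
shaft V → the gypsy: external mesh, 1 reversal → CW.
7 reversals in total — an odd number — so the gypsy turns opposite to the hydraulic motor.

clockwise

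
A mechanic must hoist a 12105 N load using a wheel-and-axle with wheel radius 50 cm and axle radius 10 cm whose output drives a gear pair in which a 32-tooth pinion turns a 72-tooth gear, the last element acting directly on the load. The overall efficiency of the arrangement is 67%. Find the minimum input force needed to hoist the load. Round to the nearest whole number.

Wheel-and-axle MA = R/r = 50/10 = 5.
Gear pair MA = 72/32 = 2.25.
Combined ideal MA = 5 × 2.25 = 11.25.
Actual MA = 11.25 × 0.67 = 7.5375.
Effort = load / actual MA = 12105 / 7.5375 = 1606 N.

1606 N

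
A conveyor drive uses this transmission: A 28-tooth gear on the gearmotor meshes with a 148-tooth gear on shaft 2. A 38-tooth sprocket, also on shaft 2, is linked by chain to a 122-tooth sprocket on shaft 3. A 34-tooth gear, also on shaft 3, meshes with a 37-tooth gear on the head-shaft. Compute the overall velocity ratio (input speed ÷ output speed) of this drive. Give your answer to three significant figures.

Each stage contributes driven/driver: gear mesh 148/28 = 5.2857, chain 122/38 = 3.2105, gear mesh 37/34 = 1.0882.
Overall: 5.2857 × 3.2105 × 1.0882 = 18.467.

18.5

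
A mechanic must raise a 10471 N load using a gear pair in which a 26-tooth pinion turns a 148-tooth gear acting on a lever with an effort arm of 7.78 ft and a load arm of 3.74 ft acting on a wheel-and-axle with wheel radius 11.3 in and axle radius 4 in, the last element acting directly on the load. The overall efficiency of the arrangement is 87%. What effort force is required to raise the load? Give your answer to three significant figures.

360 N

Gear pair MA = 148/26 = 5.6923.
Lever MA = effort arm / load arm = 7.78/3.74 = 2.0802.
Wheel-and-axle MA = R/r = 11.3/4 = 2.825.
Combined ideal MA = 5.6923 × 2.0802 × 2.825 = 33.451.
Actual MA = 33.451 × 0.87 = 29.103.
Effort = load / actual MA = 10471 / 29.103 = 359.79 N.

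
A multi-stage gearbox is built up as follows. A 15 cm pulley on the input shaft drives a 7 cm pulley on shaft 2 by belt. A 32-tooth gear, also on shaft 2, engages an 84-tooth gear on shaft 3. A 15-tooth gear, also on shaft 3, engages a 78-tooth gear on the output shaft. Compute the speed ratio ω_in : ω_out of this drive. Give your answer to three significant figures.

Each stage contributes driven/driver: belt 7/15 = 0.46667, gear mesh 84/32 = 2.625, gear mesh 78/15 = 5.2.
Overall: 0.46667 × 2.625 × 5.2 = 6.37.

6.37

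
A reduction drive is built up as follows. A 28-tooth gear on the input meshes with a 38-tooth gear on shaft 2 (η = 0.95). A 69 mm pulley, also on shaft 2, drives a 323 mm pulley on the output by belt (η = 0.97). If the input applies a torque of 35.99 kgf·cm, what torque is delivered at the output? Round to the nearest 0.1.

210.7 kgf·cm

Gear mesh: ratio = 38/28 = 1.3571; torque at shaft 2 = 35.99 × 1.3571 × 0.95 = 46.401 kgf·cm.
Belt: ratio = 323/69 = 4.6812; torque at the output = 46.401 × 4.6812 × 0.97 = 210.7 kgf·cm.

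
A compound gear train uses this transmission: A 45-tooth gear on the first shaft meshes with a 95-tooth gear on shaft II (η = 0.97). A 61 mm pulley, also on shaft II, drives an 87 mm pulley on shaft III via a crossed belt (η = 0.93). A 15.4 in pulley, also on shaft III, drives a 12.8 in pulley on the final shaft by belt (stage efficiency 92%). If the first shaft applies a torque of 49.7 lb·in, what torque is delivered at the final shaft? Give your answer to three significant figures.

103 lb·in

gear mesh 95/45 = 2.1111 → τ = 49.7·2.1111·0.97 = 101.77 lb·in
belt 87/61 = 1.4262 → τ = 101.77·1.4262·0.93 = 134.99 lb·in
belt 12.8/15.4 = 0.83117 → τ = 134.99·0.83117·0.92 = 103.23 lb·in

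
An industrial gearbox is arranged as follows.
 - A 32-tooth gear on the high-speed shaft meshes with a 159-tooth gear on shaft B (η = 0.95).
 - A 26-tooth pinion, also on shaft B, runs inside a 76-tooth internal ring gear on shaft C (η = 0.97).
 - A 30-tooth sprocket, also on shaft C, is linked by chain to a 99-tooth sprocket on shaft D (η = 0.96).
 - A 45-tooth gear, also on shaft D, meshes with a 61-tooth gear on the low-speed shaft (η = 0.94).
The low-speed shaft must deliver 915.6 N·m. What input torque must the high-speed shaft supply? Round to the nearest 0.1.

Overall ratio R = 4.9688 × 2.9231 × 3.3 × 1.3556 = 64.971; overall efficiency η = 0.95 × 0.97 × 0.96 × 0.94 = 0.8316.
Input torque = output torque / (R × η) = 915.6 / (64.971 × 0.8316) = 16.947 N·m.

16.9 N·m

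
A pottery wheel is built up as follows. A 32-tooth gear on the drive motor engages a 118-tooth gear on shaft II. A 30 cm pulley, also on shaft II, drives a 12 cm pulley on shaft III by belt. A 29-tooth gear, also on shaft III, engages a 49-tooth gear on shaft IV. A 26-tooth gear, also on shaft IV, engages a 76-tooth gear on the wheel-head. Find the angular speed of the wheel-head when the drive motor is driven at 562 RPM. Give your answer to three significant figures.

77.1 RPM

Gear mesh: ratio = 118/32 = 3.6875, so shaft II turns at 562 / 3.6875 = 152.41 RPM.
Belt: ratio = 12/30 = 0.4, so shaft III turns at 152.41 / 0.4 = 381.02 RPM.
Gear mesh: ratio = 49/29 = 1.6897, so shaft IV turns at 381.02 / 1.6897 = 225.5 RPM.
Gear mesh: ratio = 76/26 = 2.9231, so the wheel-head turns at 225.5 / 2.9231 = 77.145 RPM.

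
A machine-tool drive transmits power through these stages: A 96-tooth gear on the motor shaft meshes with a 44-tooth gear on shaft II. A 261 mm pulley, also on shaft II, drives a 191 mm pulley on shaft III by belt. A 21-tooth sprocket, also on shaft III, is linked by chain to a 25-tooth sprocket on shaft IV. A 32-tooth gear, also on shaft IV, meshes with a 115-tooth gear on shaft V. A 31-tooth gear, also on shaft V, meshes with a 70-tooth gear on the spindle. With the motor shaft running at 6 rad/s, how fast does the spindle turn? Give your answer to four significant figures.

Gear mesh: ratio = 44/96 = 0.45833, so shaft II turns at 6 / 0.45833 = 13.091 rad/s.
Belt: ratio = 191/261 = 0.7318, so shaft III turns at 13.091 / 0.7318 = 17.889 rad/s.
Chain: ratio = 25/21 = 1.1905, so shaft IV turns at 17.889 / 1.1905 = 15.026 rad/s.
Gear mesh: ratio = 115/32 = 3.5938, so shaft V turns at 15.026 / 3.5938 = 4.1813 rad/s.
Gear mesh: ratio = 70/31 = 2.2581, so the spindle turns at 4.1813 / 2.2581 = 1.8517 rad/s.

1.852 rad/s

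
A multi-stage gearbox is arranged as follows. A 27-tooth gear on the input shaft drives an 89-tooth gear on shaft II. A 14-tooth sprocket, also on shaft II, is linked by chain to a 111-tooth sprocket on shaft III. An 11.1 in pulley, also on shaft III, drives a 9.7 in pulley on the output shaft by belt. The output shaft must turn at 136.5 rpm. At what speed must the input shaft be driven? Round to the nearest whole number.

3117 rpm

Overall ratio R = 3.2963 × 7.9286 × 0.87387 = 22.839.
Required input speed = output speed × R = 136.5 × 22.839 = 3117.5 rpm.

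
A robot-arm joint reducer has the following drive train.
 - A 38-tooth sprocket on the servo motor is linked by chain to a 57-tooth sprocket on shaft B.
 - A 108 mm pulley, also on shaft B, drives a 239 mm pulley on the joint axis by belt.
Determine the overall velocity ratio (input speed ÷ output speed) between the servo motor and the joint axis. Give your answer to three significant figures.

Each stage contributes driven/driver: chain 57/38 = 1.5, belt 239/108 = 2.213.
Overall: 1.5 × 2.213 = 3.3194.

3.32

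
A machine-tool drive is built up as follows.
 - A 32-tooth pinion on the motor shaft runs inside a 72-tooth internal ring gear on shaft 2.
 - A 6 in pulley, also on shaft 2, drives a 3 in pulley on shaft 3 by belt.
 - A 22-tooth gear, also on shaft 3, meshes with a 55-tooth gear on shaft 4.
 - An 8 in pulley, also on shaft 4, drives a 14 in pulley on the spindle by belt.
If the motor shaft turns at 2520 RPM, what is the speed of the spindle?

512 RPM

the motor shaft → shaft 2 (internal gear, 72/32): 2520 ÷ 2.25 = 1120 RPM
shaft 2 → shaft 3 (belt, 3/6): 1120 ÷ 0.5 = 2240 RPM
shaft 3 → shaft 4 (gear mesh, 55/22): 2240 ÷ 2.5 = 896 RPM
shaft 4 → the spindle (belt, 14/8): 896 ÷ 1.75 = 512 RPM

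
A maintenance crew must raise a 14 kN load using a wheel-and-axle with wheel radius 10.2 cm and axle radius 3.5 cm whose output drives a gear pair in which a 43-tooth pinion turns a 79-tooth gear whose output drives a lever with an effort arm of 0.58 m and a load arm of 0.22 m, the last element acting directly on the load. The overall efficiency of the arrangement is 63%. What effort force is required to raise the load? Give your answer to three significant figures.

1.57 kN

Wheel-and-axle MA = R/r = 10.2/3.5 = 2.9143.
Gear pair MA = 79/43 = 1.8372.
Lever MA = effort arm / load arm = 0.58/0.22 = 2.6364.
Combined ideal MA = 2.9143 × 1.8372 × 2.6364 = 14.115.
Actual MA = 14.115 × 0.63 = 8.8928.
Effort = load / actual MA = 14 / 8.8928 = 1.5743 kN.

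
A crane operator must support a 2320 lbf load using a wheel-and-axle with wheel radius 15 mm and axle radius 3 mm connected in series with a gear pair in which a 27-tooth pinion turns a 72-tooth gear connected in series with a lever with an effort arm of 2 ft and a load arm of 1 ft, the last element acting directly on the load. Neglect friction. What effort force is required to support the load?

87 lbf

Wheel-and-axle MA = R/r = 15/3 = 5.
Gear pair MA = 72/27 = 2.6667.
Lever MA = effort arm / load arm = 2/1 = 2.
Combined ideal MA = 5 × 2.6667 × 2 = 26.667.
Effort = load / MA = 2320 / 26.667 = 87 lbf.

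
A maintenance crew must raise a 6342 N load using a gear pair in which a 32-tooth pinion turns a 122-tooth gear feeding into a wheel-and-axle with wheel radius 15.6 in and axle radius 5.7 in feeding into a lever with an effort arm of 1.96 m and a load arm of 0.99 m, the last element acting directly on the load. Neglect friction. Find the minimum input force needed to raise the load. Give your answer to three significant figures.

Gear pair MA = 122/32 = 3.8125.
Wheel-and-axle MA = R/r = 15.6/5.7 = 2.7368.
Lever MA = effort arm / load arm = 1.96/0.99 = 1.9798.
Combined ideal MA = 3.8125 × 2.7368 × 1.9798 = 20.658.
Effort = load / MA = 6342 / 20.658 = 307.01 N.

307 N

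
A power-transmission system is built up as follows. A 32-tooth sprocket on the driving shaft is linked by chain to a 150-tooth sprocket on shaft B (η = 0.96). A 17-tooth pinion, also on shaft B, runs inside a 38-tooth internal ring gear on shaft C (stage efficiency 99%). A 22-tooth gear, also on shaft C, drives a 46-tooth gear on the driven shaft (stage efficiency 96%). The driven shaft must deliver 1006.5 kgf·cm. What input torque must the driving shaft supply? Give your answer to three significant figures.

Overall ratio R = 4.6875 × 2.2353 × 2.0909 = 21.908; overall efficiency η = 0.96 × 0.99 × 0.96 = 0.9124.
Input torque = output torque / (R × η) = 1006.5 / (21.908 × 0.9124) = 50.353 kgf·cm.

50.4 kgf·cm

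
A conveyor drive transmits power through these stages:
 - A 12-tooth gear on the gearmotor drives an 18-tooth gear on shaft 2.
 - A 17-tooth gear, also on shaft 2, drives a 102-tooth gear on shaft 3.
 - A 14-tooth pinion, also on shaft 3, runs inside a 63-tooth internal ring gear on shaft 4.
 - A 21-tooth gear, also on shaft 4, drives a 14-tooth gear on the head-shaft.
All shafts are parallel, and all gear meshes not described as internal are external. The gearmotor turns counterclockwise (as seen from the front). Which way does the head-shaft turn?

the gearmotor → shaft 2: external mesh, 1 reversal → CW.
shaft 2 → shaft 3: external mesh, 1 reversal → CCW.
shaft 3 → shaft 4: internal mesh, same direction → CCW.
shaft 4 → the head-shaft: external mesh, 1 reversal → CW.
3 reversals in total — an odd number — so the head-shaft turns opposite to the gearmotor.

clockwise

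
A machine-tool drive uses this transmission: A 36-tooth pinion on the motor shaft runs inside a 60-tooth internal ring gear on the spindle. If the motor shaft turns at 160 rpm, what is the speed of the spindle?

internal gear 60/36 = 1.6667 → 160/1.6667 = 96 rpm

96 rpm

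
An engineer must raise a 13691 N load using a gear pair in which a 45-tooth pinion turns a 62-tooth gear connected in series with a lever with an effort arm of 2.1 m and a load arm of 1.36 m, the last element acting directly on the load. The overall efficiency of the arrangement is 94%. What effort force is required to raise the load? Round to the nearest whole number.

6846 N

Gear pair MA = 62/45 = 1.3778.
Lever MA = effort arm / load arm = 2.1/1.36 = 1.5441.
Combined ideal MA = 1.3778 × 1.5441 = 2.1275.
Actual MA = 2.1275 × 0.94 = 1.9998.
Effort = load / actual MA = 13691 / 1.9998 = 6846.2 N.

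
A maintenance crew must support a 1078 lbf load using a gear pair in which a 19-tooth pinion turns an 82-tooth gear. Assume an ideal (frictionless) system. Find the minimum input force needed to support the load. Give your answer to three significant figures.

250 lbf

Gear pair MA = 82/19 = 4.3158.
Effort = load / MA = 1078 / 4.3158 = 249.78 lbf.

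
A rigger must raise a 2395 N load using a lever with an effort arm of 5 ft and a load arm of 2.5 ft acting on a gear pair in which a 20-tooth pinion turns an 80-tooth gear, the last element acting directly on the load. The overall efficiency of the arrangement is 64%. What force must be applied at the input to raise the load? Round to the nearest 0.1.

Lever MA = effort arm / load arm = 5/2.5 = 2.
Gear pair MA = 80/20 = 4.
Combined ideal MA = 2 × 4 = 8.
Actual MA = 8 × 0.64 = 5.12.
Effort = load / actual MA = 2395 / 5.12 = 467.77 N.

467.8 N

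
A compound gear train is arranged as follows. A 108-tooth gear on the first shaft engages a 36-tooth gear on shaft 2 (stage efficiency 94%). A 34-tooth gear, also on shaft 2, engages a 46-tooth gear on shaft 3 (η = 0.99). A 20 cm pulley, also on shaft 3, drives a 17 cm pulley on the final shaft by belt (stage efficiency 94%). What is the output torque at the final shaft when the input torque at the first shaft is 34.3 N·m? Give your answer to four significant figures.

After the gear mesh (36/108): 34.3 × 0.33333 × 0.94 = 10.747 N·m
After the gear mesh (46/34): 10.747 × 1.3529 × 0.99 = 14.395 N·m
After the belt (17/20): 14.395 × 0.85 × 0.94 = 11.502 N·m

11.50 N·m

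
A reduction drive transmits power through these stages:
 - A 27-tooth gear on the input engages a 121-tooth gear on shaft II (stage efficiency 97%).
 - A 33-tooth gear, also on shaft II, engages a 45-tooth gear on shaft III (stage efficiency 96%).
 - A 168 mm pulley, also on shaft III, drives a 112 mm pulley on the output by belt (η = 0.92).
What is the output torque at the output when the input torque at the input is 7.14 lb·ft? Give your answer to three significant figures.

After the gear mesh (121/27): 7.14 × 4.4815 × 0.97 = 31.038 lb·ft
After the gear mesh (45/33): 31.038 × 1.3636 × 0.96 = 40.631 lb·ft
After the belt (112/168): 40.631 × 0.66667 × 0.92 = 24.921 lb·ft

24.9 lb·ft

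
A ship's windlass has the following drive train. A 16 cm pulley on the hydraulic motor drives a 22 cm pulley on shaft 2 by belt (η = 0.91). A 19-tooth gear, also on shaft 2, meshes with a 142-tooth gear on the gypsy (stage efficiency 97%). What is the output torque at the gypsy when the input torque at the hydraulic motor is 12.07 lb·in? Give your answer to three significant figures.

After the belt (22/16): 12.07 × 1.375 × 0.91 = 15.103 lb·in
After the gear mesh (142/19): 15.103 × 7.4737 × 0.97 = 109.49 lb·in

109 lb·in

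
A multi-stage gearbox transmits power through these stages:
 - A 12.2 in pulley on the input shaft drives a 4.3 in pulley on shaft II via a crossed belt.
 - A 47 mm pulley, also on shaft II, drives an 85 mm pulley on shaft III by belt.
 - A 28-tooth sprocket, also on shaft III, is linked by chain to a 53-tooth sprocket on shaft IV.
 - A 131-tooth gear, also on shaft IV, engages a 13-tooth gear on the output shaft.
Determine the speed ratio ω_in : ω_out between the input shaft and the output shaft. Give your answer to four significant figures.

Each stage contributes driven/driver: belt 4.3/12.2 = 0.35246, belt 85/47 = 1.8085, chain 53/28 = 1.8929, gear mesh 13/131 = 0.099237.
Overall: 0.35246 × 1.8085 × 1.8929 × 0.099237 = 0.11973.

0.1197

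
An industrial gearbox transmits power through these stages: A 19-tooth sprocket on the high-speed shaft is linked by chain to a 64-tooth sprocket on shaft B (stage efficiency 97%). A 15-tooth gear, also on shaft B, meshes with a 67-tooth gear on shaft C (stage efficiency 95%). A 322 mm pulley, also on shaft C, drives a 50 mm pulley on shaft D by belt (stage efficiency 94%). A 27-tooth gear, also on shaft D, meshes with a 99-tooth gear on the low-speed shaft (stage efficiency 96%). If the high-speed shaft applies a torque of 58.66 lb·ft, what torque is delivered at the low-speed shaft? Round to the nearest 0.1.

417.9 lb·ft

After the chain (64/19): 58.66 × 3.3684 × 0.97 = 191.66 lb·ft
After the gear mesh (67/15): 191.66 × 4.4667 × 0.95 = 813.29 lb·ft
After the belt (50/322): 813.29 × 0.15528 × 0.94 = 118.71 lb·ft
After the gear mesh (99/27): 118.71 × 3.6667 × 0.96 = 417.86 lb·ft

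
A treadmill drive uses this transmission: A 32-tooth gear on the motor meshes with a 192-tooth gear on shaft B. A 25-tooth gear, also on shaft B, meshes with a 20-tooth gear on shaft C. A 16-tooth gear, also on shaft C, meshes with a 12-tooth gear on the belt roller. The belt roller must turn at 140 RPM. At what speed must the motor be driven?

Overall ratio R = 6 × 0.8 × 0.75 = 3.6.
Required input speed = output speed × R = 140 × 3.6 = 504 RPM.

504 RPM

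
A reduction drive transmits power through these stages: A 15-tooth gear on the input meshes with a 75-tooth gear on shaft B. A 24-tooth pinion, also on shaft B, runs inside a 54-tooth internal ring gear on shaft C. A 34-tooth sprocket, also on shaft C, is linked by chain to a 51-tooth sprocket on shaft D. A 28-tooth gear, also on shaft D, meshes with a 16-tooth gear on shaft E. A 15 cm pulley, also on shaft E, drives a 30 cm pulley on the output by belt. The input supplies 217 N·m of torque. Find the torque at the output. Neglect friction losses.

Gear mesh: ratio = 75/15 = 5; torque at shaft B = 217 × 5 = 1085 N·m.
Internal gear: ratio = 54/24 = 2.25; torque at shaft C = 1085 × 2.25 = 2441.2 N·m.
Chain: ratio = 51/34 = 1.5; torque at shaft D = 2441.2 × 1.5 = 3661.9 N·m.
Gear mesh: ratio = 16/28 = 0.57143; torque at shaft E = 3661.9 × 0.57143 = 2092.5 N·m.
Belt: ratio = 30/15 = 2; torque at the output = 2092.5 × 2 = 4185 N·m.

4185 N·m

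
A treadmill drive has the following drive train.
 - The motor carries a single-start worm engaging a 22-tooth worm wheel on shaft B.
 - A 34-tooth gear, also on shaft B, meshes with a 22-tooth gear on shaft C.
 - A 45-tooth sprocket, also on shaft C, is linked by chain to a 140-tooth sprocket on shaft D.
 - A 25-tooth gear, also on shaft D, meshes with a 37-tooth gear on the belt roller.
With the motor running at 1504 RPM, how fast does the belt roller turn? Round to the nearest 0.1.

22.9 RPM

Worm: ratio = 22/1 = 22, so shaft B turns at 1504 / 22 = 68.364 RPM.
Gear mesh: ratio = 22/34 = 0.64706, so shaft C turns at 68.364 / 0.64706 = 105.65 RPM.
Chain: ratio = 140/45 = 3.1111, so shaft D turns at 105.65 / 3.1111 = 33.96 RPM.
Gear mesh: ratio = 37/25 = 1.48, so the belt roller turns at 33.96 / 1.48 = 22.946 RPM.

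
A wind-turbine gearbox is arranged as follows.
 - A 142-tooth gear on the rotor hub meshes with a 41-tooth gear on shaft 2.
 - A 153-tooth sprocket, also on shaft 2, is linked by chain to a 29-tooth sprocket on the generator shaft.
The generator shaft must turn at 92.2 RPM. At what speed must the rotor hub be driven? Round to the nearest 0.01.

5.05 RPM

Overall ratio R = 0.28873 × 0.18954 = 0.054727.
Required input speed = output speed × R = 92.2 × 0.054727 = 5.0458 RPM.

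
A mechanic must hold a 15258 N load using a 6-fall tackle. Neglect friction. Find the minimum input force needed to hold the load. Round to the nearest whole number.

Block-and-tackle MA = number of supporting rope parts = 6.
Effort = load / MA = 15258 / 6 = 2543 N.

2543 N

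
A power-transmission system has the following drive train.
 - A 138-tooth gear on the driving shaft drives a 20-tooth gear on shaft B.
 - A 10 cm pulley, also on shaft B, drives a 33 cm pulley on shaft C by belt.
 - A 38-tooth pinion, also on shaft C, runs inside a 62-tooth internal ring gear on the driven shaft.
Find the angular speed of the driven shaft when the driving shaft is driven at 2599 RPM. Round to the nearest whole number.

3331 RPM

Gear mesh: ratio = 20/138 = 0.14493, so shaft B turns at 2599 / 0.14493 = 17933 RPM.
Belt: ratio = 33/10 = 3.3, so shaft C turns at 17933 / 3.3 = 5434.3 RPM.
Internal gear: ratio = 62/38 = 1.6316, so the driven shaft turns at 5434.3 / 1.6316 = 3330.7 RPM.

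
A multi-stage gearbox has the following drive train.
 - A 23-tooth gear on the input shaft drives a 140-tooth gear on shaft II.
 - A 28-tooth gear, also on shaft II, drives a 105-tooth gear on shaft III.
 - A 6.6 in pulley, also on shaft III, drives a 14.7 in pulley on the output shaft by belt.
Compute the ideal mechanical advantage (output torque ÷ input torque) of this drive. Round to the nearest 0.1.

50.8

Each stage contributes driven/driver: gear mesh 140/23 = 6.087, gear mesh 105/28 = 3.75, belt 14.7/6.6 = 2.2273.
Overall: 6.087 × 3.75 × 2.2273 = 50.84.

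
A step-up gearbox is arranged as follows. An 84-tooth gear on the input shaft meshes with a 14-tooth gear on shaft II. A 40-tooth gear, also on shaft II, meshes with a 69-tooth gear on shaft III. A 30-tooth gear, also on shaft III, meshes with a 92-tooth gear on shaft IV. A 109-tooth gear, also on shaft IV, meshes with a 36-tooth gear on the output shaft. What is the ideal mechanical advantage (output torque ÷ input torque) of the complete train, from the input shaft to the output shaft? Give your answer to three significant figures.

Each stage contributes driven/driver: gear mesh 14/84 = 0.16667, gear mesh 69/40 = 1.725, gear mesh 92/30 = 3.0667, gear mesh 36/109 = 0.33028.
Overall: 0.16667 × 1.725 × 3.0667 × 0.33028 = 0.29119.

0.291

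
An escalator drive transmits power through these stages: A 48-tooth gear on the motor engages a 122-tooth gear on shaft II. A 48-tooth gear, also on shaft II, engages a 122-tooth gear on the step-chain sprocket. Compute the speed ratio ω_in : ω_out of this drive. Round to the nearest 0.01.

6.46

Each stage contributes driven/driver: gear mesh 122/48 = 2.5417, gear mesh 122/48 = 2.5417.
Overall: 2.5417 × 2.5417 = 6.4601.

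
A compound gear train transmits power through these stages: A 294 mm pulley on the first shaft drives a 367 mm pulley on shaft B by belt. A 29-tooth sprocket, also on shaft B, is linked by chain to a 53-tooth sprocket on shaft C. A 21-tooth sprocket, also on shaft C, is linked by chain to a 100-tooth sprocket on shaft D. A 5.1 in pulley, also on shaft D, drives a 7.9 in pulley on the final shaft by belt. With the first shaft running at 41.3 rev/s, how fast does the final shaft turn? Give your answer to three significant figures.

2.45 rev/s

Belt: ratio = 367/294 = 1.2483, so shaft B turns at 41.3 / 1.2483 = 33.085 rev/s.
Chain: ratio = 53/29 = 1.8276, so shaft C turns at 33.085 / 1.8276 = 18.103 rev/s.
Chain: ratio = 100/21 = 4.7619, so shaft D turns at 18.103 / 4.7619 = 3.8017 rev/s.
Belt: ratio = 7.9/5.1 = 1.549, so the final shaft turns at 3.8017 / 1.549 = 2.4542 rev/s.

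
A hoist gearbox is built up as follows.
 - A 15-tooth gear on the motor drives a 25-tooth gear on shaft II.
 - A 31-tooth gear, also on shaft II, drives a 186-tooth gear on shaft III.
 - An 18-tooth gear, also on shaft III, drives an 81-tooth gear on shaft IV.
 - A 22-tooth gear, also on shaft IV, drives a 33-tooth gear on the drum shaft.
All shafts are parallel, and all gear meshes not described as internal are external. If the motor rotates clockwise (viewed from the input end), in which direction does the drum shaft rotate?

clockwise

the motor → shaft II: external mesh, 1 reversal → CCW.
shaft II → shaft III: external mesh, 1 reversal → CW.
shaft III → shaft IV: external mesh, 1 reversal → CCW.
shaft IV → the drum shaft: external mesh, 1 reversal → CW.
4 reversals in total — an even number — so the drum shaft turns the same way as the motor.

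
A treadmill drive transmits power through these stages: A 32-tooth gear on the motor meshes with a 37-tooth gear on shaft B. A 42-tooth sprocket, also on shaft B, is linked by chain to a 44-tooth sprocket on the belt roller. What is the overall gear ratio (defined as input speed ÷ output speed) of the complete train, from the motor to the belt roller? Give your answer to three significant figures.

Each stage contributes driven/driver: gear mesh 37/32 = 1.1562, chain 44/42 = 1.0476.
Overall: 1.1562 × 1.0476 = 1.2113.

1.21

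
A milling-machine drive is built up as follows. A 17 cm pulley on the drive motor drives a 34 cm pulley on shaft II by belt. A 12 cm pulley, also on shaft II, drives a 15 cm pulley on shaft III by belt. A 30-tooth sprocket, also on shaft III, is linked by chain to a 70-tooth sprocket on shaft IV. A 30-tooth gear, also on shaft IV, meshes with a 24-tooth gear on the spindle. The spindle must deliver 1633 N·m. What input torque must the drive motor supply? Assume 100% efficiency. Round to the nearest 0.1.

Overall ratio R = 2 × 1.25 × 2.3333 × 0.8 = 4.6667.
Input torque = output torque / R = 1633 / 4.6667 = 349.93 N·m.

349.9 N·m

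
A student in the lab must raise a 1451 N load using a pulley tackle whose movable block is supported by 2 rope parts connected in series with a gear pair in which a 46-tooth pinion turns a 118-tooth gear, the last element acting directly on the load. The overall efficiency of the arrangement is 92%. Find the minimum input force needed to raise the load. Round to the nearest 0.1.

Block-and-tackle MA = number of supporting rope parts = 2.
Gear pair MA = 118/46 = 2.5652.
Combined ideal MA = 2 × 2.5652 = 5.1304.
Actual MA = 5.1304 × 0.92 = 4.72.
Effort = load / actual MA = 1451 / 4.72 = 307.42 N.

307.4 N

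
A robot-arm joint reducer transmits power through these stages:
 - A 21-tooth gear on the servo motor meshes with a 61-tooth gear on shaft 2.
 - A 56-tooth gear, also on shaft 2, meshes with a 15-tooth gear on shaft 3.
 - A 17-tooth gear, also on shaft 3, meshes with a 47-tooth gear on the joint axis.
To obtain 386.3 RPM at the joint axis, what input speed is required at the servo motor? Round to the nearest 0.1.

831.0 RPM

Overall ratio R = 2.9048 × 0.26786 × 2.7647 = 2.1511.
Required input speed = output speed × R = 386.3 × 2.1511 = 830.97 RPM.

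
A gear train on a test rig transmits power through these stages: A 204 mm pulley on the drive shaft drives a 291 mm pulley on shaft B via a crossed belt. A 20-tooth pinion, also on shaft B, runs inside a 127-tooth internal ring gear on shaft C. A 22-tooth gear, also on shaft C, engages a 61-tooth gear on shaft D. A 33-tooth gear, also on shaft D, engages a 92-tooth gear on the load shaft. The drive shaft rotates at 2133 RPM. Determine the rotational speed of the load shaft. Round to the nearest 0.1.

30.5 RPM

Belt: ratio = 291/204 = 1.4265, so shaft B turns at 2133 / 1.4265 = 1495.3 RPM.
Internal gear: ratio = 127/20 = 6.35, so shaft C turns at 1495.3 / 6.35 = 235.48 RPM.
Gear mesh: ratio = 61/22 = 2.7727, so shaft D turns at 235.48 / 2.7727 = 84.927 RPM.
Gear mesh: ratio = 92/33 = 2.7879, so the load shaft turns at 84.927 / 2.7879 = 30.463 RPM.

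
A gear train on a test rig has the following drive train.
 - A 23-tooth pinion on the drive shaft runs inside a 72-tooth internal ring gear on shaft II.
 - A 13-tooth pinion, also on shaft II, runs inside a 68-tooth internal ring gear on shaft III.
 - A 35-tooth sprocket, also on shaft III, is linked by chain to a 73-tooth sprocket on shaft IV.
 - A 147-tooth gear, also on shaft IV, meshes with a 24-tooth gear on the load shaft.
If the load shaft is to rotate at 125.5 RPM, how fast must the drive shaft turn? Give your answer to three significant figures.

Overall ratio R = 3.1304 × 5.2308 × 2.0857 × 0.16327 = 5.576.
Required input speed = output speed × R = 125.5 × 5.576 = 699.78 RPM.

700 RPM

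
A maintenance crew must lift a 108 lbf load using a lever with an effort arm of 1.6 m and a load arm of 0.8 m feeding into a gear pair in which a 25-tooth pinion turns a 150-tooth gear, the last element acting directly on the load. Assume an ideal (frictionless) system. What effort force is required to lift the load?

9 lbf

Lever MA = effort arm / load arm = 1.6/0.8 = 2.
Gear pair MA = 150/25 = 6.
Combined ideal MA = 2 × 6 = 12.
Effort = load / MA = 108 / 12 = 9 lbf.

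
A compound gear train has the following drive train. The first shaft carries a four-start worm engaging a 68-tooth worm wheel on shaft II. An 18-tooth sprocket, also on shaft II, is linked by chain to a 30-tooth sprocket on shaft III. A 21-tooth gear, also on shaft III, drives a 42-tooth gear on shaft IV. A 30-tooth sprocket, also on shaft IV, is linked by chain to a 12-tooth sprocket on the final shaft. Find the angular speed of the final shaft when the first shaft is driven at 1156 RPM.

51 RPM

the first shaft → shaft II (worm, 68/4): 1156 ÷ 17 = 68 RPM
shaft II → shaft III (chain, 30/18): 68 ÷ 1.6667 = 40.8 RPM
shaft III → shaft IV (gear mesh, 42/21): 40.8 ÷ 2 = 20.4 RPM
shaft IV → the final shaft (chain, 12/30): 20.4 ÷ 0.4 = 51 RPM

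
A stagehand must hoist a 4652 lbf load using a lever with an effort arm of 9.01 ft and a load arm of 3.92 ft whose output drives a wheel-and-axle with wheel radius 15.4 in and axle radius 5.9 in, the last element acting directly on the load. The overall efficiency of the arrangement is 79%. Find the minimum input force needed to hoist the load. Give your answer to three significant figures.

Lever MA = effort arm / load arm = 9.01/3.92 = 2.2985.
Wheel-and-axle MA = R/r = 15.4/5.9 = 2.6102.
Combined ideal MA = 2.2985 × 2.6102 = 5.9994.
Actual MA = 5.9994 × 0.79 = 4.7395.
Effort = load / actual MA = 4652 / 4.7395 = 981.53 lbf.

982 lbf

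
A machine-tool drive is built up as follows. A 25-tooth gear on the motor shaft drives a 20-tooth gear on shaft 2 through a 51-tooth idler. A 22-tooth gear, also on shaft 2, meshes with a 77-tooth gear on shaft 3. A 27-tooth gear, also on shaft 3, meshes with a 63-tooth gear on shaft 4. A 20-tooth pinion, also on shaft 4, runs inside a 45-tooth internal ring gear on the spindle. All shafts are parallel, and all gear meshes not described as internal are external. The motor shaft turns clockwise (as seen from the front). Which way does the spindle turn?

clockwise

the motor shaft → shaft 2: driver → idler → driven is 2 external meshes, 2 reversals → CW.
shaft 2 → shaft 3: external mesh, 1 reversal → CCW.
shaft 3 → shaft 4: external mesh, 1 reversal → CW.
shaft 4 → the spindle: internal mesh, same direction → CW.
4 reversals in total — an even number — so the spindle turns the same way as the motor shaft.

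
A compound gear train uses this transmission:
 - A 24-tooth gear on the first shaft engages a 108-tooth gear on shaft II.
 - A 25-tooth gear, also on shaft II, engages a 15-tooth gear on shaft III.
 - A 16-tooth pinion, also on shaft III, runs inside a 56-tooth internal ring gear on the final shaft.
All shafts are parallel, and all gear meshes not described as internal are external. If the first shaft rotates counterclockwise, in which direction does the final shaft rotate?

the first shaft → shaft II: external mesh, 1 reversal → CW.
shaft II → shaft III: external mesh, 1 reversal → CCW.
shaft III → the final shaft: internal mesh, same direction → CCW.
2 reversals in total — an even number — so the final shaft turns the same way as the first shaft.

counterclockwise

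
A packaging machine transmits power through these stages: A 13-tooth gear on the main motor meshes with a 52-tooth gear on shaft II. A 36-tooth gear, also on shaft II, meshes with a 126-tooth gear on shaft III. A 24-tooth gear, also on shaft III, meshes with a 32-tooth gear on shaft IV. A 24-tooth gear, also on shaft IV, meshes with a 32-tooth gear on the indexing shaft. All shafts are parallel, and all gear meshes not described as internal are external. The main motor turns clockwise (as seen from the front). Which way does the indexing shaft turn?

clockwise

the main motor → shaft II: external mesh, 1 reversal → CCW.
shaft II → shaft III: external mesh, 1 reversal → CW.
shaft III → shaft IV: external mesh, 1 reversal → CCW.
shaft IV → the indexing shaft: external mesh, 1 reversal → CW.
4 reversals in total — an even number — so the indexing shaft turns the same way as the main motor.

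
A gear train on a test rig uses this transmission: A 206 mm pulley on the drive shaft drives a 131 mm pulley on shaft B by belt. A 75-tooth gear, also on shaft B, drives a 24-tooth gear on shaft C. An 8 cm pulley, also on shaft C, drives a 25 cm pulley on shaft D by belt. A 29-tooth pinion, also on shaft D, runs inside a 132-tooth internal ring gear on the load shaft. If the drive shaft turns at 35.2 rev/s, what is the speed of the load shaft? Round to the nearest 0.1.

belt 131/206 = 0.63592 → 35.2/0.63592 = 55.353 rev/s
gear mesh 24/75 = 0.32 → 55.353/0.32 = 172.98 rev/s
belt 25/8 = 3.125 → 172.98/3.125 = 55.353 rev/s
internal gear 132/29 = 4.5517 → 55.353/4.5517 = 12.161 rev/s

12.2 rev/s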